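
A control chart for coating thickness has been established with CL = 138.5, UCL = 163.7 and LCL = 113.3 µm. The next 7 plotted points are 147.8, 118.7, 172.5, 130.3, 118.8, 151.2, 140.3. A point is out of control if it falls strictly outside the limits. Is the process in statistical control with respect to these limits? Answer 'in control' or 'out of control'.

out of control

Compare each point to [113.3, 163.7]: sample 3 = 172.5 > UCL.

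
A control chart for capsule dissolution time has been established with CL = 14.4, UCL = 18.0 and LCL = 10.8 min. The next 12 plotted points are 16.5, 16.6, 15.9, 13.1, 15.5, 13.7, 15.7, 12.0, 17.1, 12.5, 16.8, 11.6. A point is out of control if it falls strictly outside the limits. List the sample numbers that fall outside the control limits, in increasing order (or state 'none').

All 12 points lie within [10.8, 18.0].

none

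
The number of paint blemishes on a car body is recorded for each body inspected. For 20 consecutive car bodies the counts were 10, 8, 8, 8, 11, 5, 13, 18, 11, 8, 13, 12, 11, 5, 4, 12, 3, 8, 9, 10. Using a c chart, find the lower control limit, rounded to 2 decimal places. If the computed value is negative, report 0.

0.18

c̄ = (10 + 8 + 8 + 8 + 11 + 5 + 13 + 18 + 11 + 8 + 13 + 12 + 11 + 5 + 4 + 12 + 3 + 8 + 9 + 10) / 20 = 187 / 20 = 9.3500
LCL = c̄ − 3√c̄ = 9.3500 − 3 × 3.0578 = 0.1767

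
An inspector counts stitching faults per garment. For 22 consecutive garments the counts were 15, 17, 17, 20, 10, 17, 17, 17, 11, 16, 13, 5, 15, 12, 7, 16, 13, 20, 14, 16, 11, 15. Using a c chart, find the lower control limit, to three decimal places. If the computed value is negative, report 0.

2.939

c̄ = (15 + 17 + 17 + 20 + 10 + 17 + 17 + 17 + 11 + 16 + 13 + 5 + 15 + 12 + 7 + 16 + 13 + 20 + 14 + 16 + 11 + 15) / 22 = 314 / 22 = 14.2727
LCL = c̄ − 3√c̄ = 14.2727 − 3 × 3.7779 = 2.9389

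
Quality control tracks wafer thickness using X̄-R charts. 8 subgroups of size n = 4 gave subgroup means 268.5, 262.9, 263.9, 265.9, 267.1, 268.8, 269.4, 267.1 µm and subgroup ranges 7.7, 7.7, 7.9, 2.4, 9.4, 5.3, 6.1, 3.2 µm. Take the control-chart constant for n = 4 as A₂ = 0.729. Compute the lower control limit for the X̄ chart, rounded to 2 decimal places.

262.17

X̄̄ = (268.5 + 262.9 + 263.9 + 265.9 + 267.1 + 268.8 + 269.4 + 267.1) / 8 = 2133.6000 / 8 = 266.7000
R̄ = (7.7 + 7.7 + 7.9 + 2.4 + 9.4 + 5.3 + 6.1 + 3.2) / 8 = 49.7000 / 8 = 6.2125
LCL = X̄̄ − A₂·R̄ = 266.7000 − 0.729 × 6.2125 = 262.1711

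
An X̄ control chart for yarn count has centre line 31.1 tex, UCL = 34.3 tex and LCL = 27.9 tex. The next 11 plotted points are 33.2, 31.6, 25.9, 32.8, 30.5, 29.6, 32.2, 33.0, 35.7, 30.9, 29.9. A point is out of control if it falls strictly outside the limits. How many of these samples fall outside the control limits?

2

Compare each point to [27.9, 34.3]: sample 3 = 25.9 < LCL; sample 9 = 35.7 > UCL.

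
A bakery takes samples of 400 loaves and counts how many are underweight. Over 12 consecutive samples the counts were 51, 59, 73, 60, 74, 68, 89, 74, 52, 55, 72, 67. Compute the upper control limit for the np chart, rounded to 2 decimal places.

p̄ = Σdᵢ / (k·n) = 794 / (12 × 400) = 0.16542
UCL = np̄ + 3·√(np̄(1−p̄)) = 66.1667 + 3 × √(66.1667×0.83458) = 66.1667 + 3 × 7.4311 = 88.4600

88.46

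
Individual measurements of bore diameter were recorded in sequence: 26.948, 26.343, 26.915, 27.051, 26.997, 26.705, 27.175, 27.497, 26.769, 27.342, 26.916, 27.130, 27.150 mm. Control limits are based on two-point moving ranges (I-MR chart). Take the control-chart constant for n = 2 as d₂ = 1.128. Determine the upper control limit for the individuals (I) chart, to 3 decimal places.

X̄ = (26.948 + 26.343 + 26.915 + 27.051 + 26.997 + 26.705 + 27.175 + 27.497 + 26.769 + 27.342 + 26.916 + 27.130 + 27.150) / 13 = 26.9952
Moving ranges: 0.605, 0.572, 0.136, 0.054, 0.292, 0.470, 0.322, 0.728, 0.573, 0.426, 0.214, 0.020; M̄R̄ = 4.4120 / 12 = 0.3677
UCL = X̄ + 3·M̄R̄/d₂ = 26.9952 + 3 × 0.3677 / 1.128 = 27.9731

27.973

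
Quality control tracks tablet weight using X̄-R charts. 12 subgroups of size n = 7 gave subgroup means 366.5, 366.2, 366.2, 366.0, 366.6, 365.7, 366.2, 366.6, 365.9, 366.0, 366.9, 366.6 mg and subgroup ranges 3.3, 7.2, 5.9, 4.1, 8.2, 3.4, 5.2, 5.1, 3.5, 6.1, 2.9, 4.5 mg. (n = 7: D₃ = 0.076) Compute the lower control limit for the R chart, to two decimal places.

R̄ = (3.3 + 7.2 + 5.9 + 4.1 + 8.2 + 3.4 + 5.2 + 5.1 + 3.5 + 6.1 + 2.9 + 4.5) / 12 = 59.4000 / 12 = 4.9500
LCL_R = D₃·R̄ = 0.076 × 4.9500 = 0.3762

0.38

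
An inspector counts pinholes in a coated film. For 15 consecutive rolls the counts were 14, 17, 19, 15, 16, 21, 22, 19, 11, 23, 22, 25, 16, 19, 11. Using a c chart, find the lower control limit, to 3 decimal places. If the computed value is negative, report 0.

c̄ = (14 + 17 + 19 + 15 + 16 + 21 + 22 + 19 + 11 + 23 + 22 + 25 + 16 + 19 + 11) / 15 = 270 / 15 = 18.0000
LCL = c̄ − 3√c̄ = 18.0000 − 3 × 4.2426 = 5.2721

5.272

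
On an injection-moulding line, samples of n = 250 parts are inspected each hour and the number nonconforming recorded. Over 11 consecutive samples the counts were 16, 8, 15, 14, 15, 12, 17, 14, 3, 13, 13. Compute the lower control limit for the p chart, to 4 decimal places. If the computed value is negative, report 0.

0.0092

p̄ = Σdᵢ / (k·n) = 140 / (11 × 250) = 0.05091
LCL = p̄ − 3·√(p̄(1−p̄)/n) = 0.05091 − 3 × 0.01390 = 0.00920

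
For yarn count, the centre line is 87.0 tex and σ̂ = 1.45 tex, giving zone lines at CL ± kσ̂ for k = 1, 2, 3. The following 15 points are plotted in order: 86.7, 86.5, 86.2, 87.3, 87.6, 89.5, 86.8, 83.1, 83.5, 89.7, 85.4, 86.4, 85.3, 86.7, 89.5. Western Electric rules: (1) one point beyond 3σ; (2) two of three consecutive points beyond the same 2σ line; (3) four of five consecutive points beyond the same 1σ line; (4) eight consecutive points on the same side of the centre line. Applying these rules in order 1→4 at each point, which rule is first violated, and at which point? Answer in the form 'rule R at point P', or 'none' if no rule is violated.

Zone of each point (C = within 1σ̂, B = 1σ̂–2σ̂, A = 2σ̂–3σ̂, * = beyond 3σ̂; sign = side of CL): 1:-C, 2:-C, 3:-C, 4:+C, 5:+C, 6:+B, 7:-C, 8:-A, 9:-A, 10:+B, 11:-B, 12:-C, 13:-B, 14:-C, 15:+B
Rule 2 (two of three consecutive points beyond the same 2σ limit) is satisfied at point 9.

rule 2 at point 9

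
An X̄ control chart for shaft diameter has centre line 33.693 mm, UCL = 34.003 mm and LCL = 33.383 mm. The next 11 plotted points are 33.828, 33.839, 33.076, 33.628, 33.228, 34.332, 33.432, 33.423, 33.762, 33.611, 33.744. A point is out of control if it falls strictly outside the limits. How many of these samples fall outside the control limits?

3

Compare each point to [33.383, 34.003]: sample 3 = 33.076 < LCL; sample 5 = 33.228 < LCL; sample 6 = 34.332 > UCL.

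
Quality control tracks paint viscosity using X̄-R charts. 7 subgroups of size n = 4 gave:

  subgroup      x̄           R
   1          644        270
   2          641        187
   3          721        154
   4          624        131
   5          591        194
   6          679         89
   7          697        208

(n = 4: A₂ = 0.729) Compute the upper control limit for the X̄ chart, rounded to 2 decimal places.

785.12

X̄̄ = (644 + 641 + 721 + 624 + 591 + 679 + 697) / 7 = 4597.0000 / 7 = 656.7143
R̄ = (270 + 187 + 154 + 131 + 194 + 89 + 208) / 7 = 1233.0000 / 7 = 176.1429
UCL = X̄̄ + A₂·R̄ = 656.7143 + 0.729 × 176.1429 = 785.1224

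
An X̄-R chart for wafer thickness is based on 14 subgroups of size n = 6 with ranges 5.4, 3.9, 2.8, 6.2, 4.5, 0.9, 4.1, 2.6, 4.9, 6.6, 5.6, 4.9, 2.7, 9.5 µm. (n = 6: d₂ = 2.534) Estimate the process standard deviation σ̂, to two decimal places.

1.82

R̄ = (5.4 + 3.9 + 2.8 + 6.2 + 4.5 + 0.9 + 4.1 + 2.6 + 4.9 + 6.6 + 5.6 + 4.9 + 2.7 + 9.5) / 14 = 4.6143
σ̂ = R̄ / d₂ = 4.6143 / 2.534 = 1.8209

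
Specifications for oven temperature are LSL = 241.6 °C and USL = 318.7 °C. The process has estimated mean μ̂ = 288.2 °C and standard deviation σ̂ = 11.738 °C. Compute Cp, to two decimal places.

1.09

Cp = (USL − LSL) / (6σ̂) = (318.7 − 241.6) / (6 × 11.738) = 77.1000 / 70.4280 = 1.0947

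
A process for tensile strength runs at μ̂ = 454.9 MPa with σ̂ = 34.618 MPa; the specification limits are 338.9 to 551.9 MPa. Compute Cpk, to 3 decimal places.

Cpu = (USL − μ̂) / (3σ̂) = (551.9 − 454.9) / (3 × 34.618) = 0.9340; Cpl = (μ̂ − LSL) / (3σ̂) = (454.9 − 338.9) / (3 × 34.618) = 1.1170; Cpk = min(Cpu, Cpl) = 0.9340

0.934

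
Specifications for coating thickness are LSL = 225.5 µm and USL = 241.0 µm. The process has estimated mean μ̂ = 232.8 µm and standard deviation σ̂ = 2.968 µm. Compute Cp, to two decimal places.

0.87

Cp = (USL − LSL) / (6σ̂) = (241.0 − 225.5) / (6 × 2.968) = 15.5000 / 17.8080 = 0.8704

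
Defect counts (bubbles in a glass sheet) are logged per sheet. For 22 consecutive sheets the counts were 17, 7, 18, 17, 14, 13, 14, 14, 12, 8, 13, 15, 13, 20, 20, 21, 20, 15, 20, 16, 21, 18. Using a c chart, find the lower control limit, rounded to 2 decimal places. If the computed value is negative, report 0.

3.83

c̄ = (17 + 7 + 18 + 17 + 14 + 13 + 14 + 14 + 12 + 8 + 13 + 15 + 13 + 20 + 20 + 21 + 20 + 15 + 20 + 16 + 21 + 18) / 22 = 346 / 22 = 15.7273
LCL = c̄ − 3√c̄ = 15.7273 − 3 × 3.9658 = 3.8300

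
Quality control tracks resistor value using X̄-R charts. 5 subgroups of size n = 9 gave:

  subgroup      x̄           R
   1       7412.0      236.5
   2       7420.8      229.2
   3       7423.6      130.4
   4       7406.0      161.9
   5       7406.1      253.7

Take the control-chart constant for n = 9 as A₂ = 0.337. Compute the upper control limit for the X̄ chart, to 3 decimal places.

7481.889

X̄̄ = (7412.0 + 7420.8 + 7423.6 + 7406.0 + 7406.1) / 5 = 37068.5000 / 5 = 7413.7000
R̄ = (236.5 + 229.2 + 130.4 + 161.9 + 253.7) / 5 = 1011.7000 / 5 = 202.3400
UCL = X̄̄ + A₂·R̄ = 7413.7000 + 0.337 × 202.3400 = 7481.8886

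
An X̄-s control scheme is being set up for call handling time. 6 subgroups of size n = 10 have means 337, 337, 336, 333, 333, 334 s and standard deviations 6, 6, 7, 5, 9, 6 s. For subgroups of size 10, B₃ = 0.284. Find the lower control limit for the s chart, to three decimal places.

1.846

s̄ = (6 + 6 + 7 + 5 + 9 + 6) / 6 = 6.5000
LCL_s = B₃·s̄ = 0.284 × 6.5000 = 1.8460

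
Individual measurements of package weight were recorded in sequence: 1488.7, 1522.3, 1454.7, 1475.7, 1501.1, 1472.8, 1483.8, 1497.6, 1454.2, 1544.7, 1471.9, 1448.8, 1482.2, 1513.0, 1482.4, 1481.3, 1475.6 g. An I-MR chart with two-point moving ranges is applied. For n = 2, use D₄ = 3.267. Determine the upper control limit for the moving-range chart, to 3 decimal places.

Moving ranges: 33.6, 67.6, 21.0, 25.4, 28.3, 11.0, 13.8, 43.4, 90.5, 72.8, 23.1, 33.4, 30.8, 30.6, 1.1, 5.7; M̄R̄ = 532.1000 / 16 = 33.2563
UCL_MR = D₄·M̄R̄ = 3.267 × 33.2563 = 108.6482

108.648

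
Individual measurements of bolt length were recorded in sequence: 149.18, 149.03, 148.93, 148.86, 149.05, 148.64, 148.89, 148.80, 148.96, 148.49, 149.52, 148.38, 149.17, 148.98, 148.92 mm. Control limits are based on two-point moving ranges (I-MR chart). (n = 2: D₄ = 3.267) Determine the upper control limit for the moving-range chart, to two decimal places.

Moving ranges: 0.15, 0.10, 0.07, 0.19, 0.41, 0.25, 0.09, 0.16, 0.47, 1.03, 1.14, 0.79, 0.19, 0.06; M̄R̄ = 5.1000 / 14 = 0.3643
UCL_MR = D₄·M̄R̄ = 3.267 × 0.3643 = 1.1901

1.19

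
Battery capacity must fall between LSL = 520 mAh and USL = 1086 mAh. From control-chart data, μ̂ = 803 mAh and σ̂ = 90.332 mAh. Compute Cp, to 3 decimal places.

1.044

Cp = (USL − LSL) / (6σ̂) = (1086 − 520) / (6 × 90.332) = 566.0000 / 541.9920 = 1.0443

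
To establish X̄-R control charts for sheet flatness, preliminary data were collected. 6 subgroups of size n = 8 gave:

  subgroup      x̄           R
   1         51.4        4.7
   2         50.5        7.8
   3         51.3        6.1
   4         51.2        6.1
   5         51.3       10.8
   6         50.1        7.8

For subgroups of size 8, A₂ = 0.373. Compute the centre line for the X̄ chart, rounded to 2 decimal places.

X̄̄ = (51.4 + 50.5 + 51.3 + 51.2 + 51.3 + 50.1) / 6 = 305.8000 / 6 = 50.9667
CL = X̄̄ = 50.9667

50.97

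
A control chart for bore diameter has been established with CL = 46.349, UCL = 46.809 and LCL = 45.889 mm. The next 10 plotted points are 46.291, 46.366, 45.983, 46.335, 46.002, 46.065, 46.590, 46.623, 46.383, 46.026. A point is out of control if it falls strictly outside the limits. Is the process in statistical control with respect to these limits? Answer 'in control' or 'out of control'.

All 10 points lie within [45.889, 46.809].

in control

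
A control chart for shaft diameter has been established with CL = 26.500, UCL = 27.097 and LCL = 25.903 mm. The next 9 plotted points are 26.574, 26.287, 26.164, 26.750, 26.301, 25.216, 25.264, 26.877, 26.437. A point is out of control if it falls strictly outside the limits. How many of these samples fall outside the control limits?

Compare each point to [25.903, 27.097]: sample 6 = 25.216 < LCL; sample 7 = 25.264 < LCL.

2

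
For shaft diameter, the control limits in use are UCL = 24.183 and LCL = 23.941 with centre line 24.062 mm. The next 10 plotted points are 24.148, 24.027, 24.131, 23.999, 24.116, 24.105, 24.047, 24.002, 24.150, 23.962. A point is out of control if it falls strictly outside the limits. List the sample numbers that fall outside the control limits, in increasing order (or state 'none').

none

All 10 points lie within [23.941, 24.183].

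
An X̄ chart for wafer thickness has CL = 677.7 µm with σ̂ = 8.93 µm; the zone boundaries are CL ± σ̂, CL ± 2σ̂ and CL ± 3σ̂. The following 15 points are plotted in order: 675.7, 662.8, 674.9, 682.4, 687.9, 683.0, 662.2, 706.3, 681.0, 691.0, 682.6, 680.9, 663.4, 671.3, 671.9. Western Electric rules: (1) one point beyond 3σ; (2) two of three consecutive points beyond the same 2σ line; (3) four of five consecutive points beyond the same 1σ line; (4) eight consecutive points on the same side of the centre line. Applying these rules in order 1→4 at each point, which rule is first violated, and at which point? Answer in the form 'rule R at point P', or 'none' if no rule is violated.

Zone of each point (C = within 1σ̂, B = 1σ̂–2σ̂, A = 2σ̂–3σ̂, * = beyond 3σ̂; sign = side of CL): 1:-C, 2:-B, 3:-C, 4:+C, 5:+B, 6:+C, 7:-B, 8:+*, 9:+C, 10:+B, 11:+C, 12:+C, 13:-B, 14:-C, 15:-C
Rule 1 (one point beyond the 3σ limits) is satisfied at point 8.

rule 1 at point 8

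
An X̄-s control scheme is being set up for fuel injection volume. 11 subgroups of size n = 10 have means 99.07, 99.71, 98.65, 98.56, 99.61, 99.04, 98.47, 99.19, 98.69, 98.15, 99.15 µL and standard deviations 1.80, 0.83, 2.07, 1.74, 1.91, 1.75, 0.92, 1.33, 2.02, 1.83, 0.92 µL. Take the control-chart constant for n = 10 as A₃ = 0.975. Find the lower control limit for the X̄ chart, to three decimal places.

97.418

X̄̄ = (99.07 + 99.71 + 98.65 + 98.56 + 99.61 + 99.04 + 98.47 + 99.19 + 98.69 + 98.15 + 99.15) / 11 = 98.9355
s̄ = (1.80 + 0.83 + 2.07 + 1.74 + 1.91 + 1.75 + 0.92 + 1.33 + 2.02 + 1.83 + 0.92) / 11 = 1.5564
LCL = X̄̄ − A₃·s̄ = 98.9355 − 0.975 × 1.5564 = 97.4180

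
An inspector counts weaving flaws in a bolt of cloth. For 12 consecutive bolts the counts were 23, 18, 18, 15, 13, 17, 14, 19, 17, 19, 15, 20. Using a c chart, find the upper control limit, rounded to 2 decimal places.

c̄ = (23 + 18 + 18 + 15 + 13 + 17 + 14 + 19 + 17 + 19 + 15 + 20) / 12 = 208 / 12 = 17.3333
UCL = c̄ + 3√c̄ = 17.3333 + 3 × √17.3333 = 17.3333 + 3 × 4.1633 = 29.8233

29.82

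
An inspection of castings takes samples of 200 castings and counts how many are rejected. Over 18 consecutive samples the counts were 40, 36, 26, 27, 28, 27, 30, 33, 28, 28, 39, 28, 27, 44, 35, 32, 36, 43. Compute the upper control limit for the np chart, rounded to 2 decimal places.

p̄ = Σdᵢ / (k·n) = 587 / (18 × 200) = 0.16306
UCL = np̄ + 3·√(np̄(1−p̄)) = 32.6111 + 3 × √(32.6111×0.83694) = 32.6111 + 3 × 5.2243 = 48.2841

48.28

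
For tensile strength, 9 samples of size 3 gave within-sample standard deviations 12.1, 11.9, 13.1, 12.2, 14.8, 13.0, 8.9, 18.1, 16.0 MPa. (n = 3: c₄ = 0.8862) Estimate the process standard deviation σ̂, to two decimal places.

15.06

s̄ = (12.1 + 11.9 + 13.1 + 12.2 + 14.8 + 13.0 + 8.9 + 18.1 + 16.0) / 9 = 13.3444
σ̂ = s̄ / c₄ = 13.3444 / 0.8862 = 15.0581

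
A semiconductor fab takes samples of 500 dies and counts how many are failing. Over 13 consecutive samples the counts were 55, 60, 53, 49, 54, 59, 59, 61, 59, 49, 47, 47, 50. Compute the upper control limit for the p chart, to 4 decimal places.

0.1496

p̄ = Σdᵢ / (k·n) = 702 / (13 × 500) = 0.10800
UCL = p̄ + 3·√(p̄(1−p̄)/n) = 0.10800 + 3 × √(0.10800×0.89200/500) = 0.10800 + 3 × 0.01388 = 0.14964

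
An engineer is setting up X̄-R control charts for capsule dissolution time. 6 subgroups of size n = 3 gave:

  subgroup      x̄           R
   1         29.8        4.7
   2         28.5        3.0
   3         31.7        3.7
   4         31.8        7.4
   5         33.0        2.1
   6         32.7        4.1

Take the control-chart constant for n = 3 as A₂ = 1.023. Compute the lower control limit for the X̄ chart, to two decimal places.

26.99

X̄̄ = (29.8 + 28.5 + 31.7 + 31.8 + 33.0 + 32.7) / 6 = 187.5000 / 6 = 31.2500
R̄ = (4.7 + 3.0 + 3.7 + 7.4 + 2.1 + 4.1) / 6 = 25.0000 / 6 = 4.1667
LCL = X̄̄ − A₂·R̄ = 31.2500 − 1.023 × 4.1667 = 26.9875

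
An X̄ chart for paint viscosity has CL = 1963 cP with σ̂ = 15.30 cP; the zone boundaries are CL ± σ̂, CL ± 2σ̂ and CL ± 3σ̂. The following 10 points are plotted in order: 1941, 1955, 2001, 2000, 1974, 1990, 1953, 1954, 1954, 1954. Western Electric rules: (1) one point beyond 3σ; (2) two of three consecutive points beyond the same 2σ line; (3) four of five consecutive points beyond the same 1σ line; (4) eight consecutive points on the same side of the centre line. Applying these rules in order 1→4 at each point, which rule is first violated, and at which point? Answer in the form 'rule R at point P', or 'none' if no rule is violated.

Zone of each point (C = within 1σ̂, B = 1σ̂–2σ̂, A = 2σ̂–3σ̂, * = beyond 3σ̂; sign = side of CL): 1:-B, 2:-C, 3:+A, 4:+A, 5:+C, 6:+B, 7:-C, 8:-C, 9:-C, 10:-C
Rule 2 (two of three consecutive points beyond the same 2σ limit) is satisfied at point 4.

rule 2 at point 4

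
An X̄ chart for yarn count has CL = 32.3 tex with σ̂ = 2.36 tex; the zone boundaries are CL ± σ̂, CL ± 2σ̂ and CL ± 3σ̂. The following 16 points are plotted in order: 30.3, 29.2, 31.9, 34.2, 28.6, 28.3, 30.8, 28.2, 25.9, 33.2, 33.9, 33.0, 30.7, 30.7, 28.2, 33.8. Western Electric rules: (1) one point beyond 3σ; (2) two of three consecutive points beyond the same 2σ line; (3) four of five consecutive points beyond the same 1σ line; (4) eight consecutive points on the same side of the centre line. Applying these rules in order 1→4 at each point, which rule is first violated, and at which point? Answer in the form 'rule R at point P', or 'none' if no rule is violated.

Zone of each point (C = within 1σ̂, B = 1σ̂–2σ̂, A = 2σ̂–3σ̂, * = beyond 3σ̂; sign = side of CL): 1:-C, 2:-B, 3:-C, 4:+C, 5:-B, 6:-B, 7:-C, 8:-B, 9:-A, 10:+C, 11:+C, 12:+C, 13:-C, 14:-C, 15:-B, 16:+C
Rule 3 (four of five consecutive points beyond the same 1σ limit) is satisfied at point 9.

rule 3 at point 9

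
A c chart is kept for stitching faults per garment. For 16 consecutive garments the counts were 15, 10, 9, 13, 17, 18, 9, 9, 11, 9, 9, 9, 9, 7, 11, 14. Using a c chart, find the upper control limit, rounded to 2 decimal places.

c̄ = (15 + 10 + 9 + 13 + 17 + 18 + 9 + 9 + 11 + 9 + 9 + 9 + 9 + 7 + 11 + 14) / 16 = 179 / 16 = 11.1875
UCL = c̄ + 3√c̄ = 11.1875 + 3 × √11.1875 = 11.1875 + 3 × 3.3448 = 21.2218

21.22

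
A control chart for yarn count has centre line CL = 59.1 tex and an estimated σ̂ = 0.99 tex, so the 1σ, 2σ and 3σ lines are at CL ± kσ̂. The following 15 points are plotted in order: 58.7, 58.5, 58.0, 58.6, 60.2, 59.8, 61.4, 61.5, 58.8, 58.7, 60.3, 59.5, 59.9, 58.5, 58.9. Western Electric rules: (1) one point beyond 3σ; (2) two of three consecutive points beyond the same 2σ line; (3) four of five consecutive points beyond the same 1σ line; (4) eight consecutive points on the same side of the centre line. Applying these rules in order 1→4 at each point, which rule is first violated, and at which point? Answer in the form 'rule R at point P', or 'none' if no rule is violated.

Zone of each point (C = within 1σ̂, B = 1σ̂–2σ̂, A = 2σ̂–3σ̂, * = beyond 3σ̂; sign = side of CL): 1:-C, 2:-C, 3:-B, 4:-C, 5:+B, 6:+C, 7:+A, 8:+A, 9:-C, 10:-C, 11:+B, 12:+C, 13:+C, 14:-C, 15:-C
Rule 2 (two of three consecutive points beyond the same 2σ limit) is satisfied at point 8.

rule 2 at point 8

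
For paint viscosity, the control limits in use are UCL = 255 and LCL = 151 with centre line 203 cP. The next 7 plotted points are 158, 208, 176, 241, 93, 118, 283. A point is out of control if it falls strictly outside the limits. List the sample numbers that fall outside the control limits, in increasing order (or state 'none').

Compare each point to [151, 255]: sample 5 = 93 < LCL; sample 6 = 118 < LCL; sample 7 = 283 > UCL.

5, 6, 7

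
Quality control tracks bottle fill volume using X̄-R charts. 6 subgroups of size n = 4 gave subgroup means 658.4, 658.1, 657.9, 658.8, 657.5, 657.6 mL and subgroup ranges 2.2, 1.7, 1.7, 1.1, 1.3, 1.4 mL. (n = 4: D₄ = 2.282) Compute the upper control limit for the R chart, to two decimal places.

R̄ = (2.2 + 1.7 + 1.7 + 1.1 + 1.3 + 1.4) / 6 = 9.4000 / 6 = 1.5667
UCL_R = D₄·R̄ = 2.282 × 1.5667 = 3.5751

3.58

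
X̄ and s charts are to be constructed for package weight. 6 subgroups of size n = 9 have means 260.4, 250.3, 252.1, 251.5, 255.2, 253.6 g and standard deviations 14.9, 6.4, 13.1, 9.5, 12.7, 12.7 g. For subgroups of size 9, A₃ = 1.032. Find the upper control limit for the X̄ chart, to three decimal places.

265.770

X̄̄ = (260.4 + 250.3 + 252.1 + 251.5 + 255.2 + 253.6) / 6 = 253.8500
s̄ = (14.9 + 6.4 + 13.1 + 9.5 + 12.7 + 12.7) / 6 = 11.5500
UCL = X̄̄ + A₃·s̄ = 253.8500 + 1.032 × 11.5500 = 265.7696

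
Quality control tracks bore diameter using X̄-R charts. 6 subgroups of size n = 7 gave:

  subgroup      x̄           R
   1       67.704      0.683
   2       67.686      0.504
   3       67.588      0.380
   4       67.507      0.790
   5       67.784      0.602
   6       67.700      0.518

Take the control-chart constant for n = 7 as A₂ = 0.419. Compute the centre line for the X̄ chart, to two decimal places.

67.66

X̄̄ = (67.704 + 67.686 + 67.588 + 67.507 + 67.784 + 67.700) / 6 = 405.9690 / 6 = 67.6615
CL = X̄̄ = 67.6615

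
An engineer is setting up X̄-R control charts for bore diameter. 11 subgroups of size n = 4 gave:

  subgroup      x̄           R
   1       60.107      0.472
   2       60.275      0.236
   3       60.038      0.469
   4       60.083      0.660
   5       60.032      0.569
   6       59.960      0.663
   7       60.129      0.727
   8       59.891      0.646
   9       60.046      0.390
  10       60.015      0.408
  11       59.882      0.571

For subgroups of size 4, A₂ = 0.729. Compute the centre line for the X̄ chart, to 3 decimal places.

60.042

X̄̄ = (60.107 + 60.275 + 60.038 + 60.083 + 60.032 + 59.960 + 60.129 + 59.891 + 60.046 + 60.015 + 59.882) / 11 = 660.4580 / 11 = 60.0416
CL = X̄̄ = 60.0416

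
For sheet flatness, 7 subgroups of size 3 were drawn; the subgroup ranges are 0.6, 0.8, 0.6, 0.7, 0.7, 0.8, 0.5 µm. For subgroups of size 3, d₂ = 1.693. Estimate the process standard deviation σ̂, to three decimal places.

R̄ = (0.6 + 0.8 + 0.6 + 0.7 + 0.7 + 0.8 + 0.5) / 7 = 0.6714
σ̂ = R̄ / d₂ = 0.6714 / 1.693 = 0.3966

0.397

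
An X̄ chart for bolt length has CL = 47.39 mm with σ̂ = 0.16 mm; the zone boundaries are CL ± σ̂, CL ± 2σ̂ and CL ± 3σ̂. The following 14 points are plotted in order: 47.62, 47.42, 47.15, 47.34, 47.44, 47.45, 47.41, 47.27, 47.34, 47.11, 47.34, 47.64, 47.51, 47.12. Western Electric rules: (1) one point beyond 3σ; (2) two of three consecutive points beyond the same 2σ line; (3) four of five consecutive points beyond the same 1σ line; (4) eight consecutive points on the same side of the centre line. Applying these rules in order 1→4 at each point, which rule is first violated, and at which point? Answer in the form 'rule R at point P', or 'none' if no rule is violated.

Zone of each point (C = within 1σ̂, B = 1σ̂–2σ̂, A = 2σ̂–3σ̂, * = beyond 3σ̂; sign = side of CL): 1:+B, 2:+C, 3:-B, 4:-C, 5:+C, 6:+C, 7:+C, 8:-C, 9:-C, 10:-B, 11:-C, 12:+B, 13:+C, 14:-B
No rule fires across all 14 points.

none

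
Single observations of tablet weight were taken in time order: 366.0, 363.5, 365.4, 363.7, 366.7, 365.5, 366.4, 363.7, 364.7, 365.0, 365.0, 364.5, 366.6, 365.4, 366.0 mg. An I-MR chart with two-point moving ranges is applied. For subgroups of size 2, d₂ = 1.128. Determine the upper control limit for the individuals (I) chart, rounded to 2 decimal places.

368.93

X̄ = (366.0 + 363.5 + 365.4 + 363.7 + 366.7 + 365.5 + 366.4 + 363.7 + 364.7 + 365.0 + 365.0 + 364.5 + 366.6 + 365.4 + 366.0) / 15 = 365.2067
Moving ranges: 2.5, 1.9, 1.7, 3.0, 1.2, 0.9, 2.7, 1.0, 0.3, 0.0, 0.5, 2.1, 1.2, 0.6; M̄R̄ = 19.6000 / 14 = 1.4000
UCL = X̄ + 3·M̄R̄/d₂ = 365.2067 + 3 × 1.4000 / 1.128 = 368.9301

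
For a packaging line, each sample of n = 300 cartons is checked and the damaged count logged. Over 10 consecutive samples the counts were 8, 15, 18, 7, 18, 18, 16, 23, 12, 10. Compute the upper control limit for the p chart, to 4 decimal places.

0.0855

p̄ = Σdᵢ / (k·n) = 145 / (10 × 300) = 0.04833
UCL = p̄ + 3·√(p̄(1−p̄)/n) = 0.04833 + 3 × √(0.04833×0.95167/300) = 0.04833 + 3 × 0.01238 = 0.08548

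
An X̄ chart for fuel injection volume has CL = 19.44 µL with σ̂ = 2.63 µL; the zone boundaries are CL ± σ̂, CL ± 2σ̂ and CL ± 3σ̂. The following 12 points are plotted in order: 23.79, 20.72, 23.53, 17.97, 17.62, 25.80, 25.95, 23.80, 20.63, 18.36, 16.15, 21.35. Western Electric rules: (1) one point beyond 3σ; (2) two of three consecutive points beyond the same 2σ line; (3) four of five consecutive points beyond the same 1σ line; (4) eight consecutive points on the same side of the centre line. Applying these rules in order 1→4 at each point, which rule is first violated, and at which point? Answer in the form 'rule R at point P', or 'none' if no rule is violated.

Zone of each point (C = within 1σ̂, B = 1σ̂–2σ̂, A = 2σ̂–3σ̂, * = beyond 3σ̂; sign = side of CL): 1:+B, 2:+C, 3:+B, 4:-C, 5:-C, 6:+A, 7:+A, 8:+B, 9:+C, 10:-C, 11:-B, 12:+C
Rule 2 (two of three consecutive points beyond the same 2σ limit) is satisfied at point 7.

rule 2 at point 7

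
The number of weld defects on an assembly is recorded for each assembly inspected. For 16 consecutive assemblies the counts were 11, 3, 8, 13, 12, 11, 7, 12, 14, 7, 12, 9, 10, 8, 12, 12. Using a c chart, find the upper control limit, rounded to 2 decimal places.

19.58

c̄ = (11 + 3 + 8 + 13 + 12 + 11 + 7 + 12 + 14 + 7 + 12 + 9 + 10 + 8 + 12 + 12) / 16 = 161 / 16 = 10.0625
UCL = c̄ + 3√c̄ = 10.0625 + 3 × √10.0625 = 10.0625 + 3 × 3.1721 = 19.5789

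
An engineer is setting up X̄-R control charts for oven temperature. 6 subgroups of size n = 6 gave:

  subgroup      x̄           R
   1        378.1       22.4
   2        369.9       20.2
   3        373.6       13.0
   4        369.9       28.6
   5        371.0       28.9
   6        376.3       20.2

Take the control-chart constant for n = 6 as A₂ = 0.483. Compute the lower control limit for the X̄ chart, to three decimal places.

362.403

X̄̄ = (378.1 + 369.9 + 373.6 + 369.9 + 371.0 + 376.3) / 6 = 2238.8000 / 6 = 373.1333
R̄ = (22.4 + 20.2 + 13.0 + 28.6 + 28.9 + 20.2) / 6 = 133.3000 / 6 = 22.2167
LCL = X̄̄ − A₂·R̄ = 373.1333 − 0.483 × 22.2167 = 362.4027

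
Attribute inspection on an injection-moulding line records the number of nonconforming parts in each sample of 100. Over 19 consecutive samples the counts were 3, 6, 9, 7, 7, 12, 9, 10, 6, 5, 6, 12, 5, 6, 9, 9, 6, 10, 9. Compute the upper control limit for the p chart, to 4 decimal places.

p̄ = Σdᵢ / (k·n) = 146 / (19 × 100) = 0.07684
UCL = p̄ + 3·√(p̄(1−p̄)/n) = 0.07684 + 3 × √(0.07684×0.92316/100) = 0.07684 + 3 × 0.02663 = 0.15674

0.1567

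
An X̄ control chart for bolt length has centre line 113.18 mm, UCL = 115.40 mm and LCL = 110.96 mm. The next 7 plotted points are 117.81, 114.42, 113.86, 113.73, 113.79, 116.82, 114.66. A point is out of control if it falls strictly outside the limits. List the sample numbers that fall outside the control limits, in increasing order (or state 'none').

1, 6

Compare each point to [110.96, 115.40]: sample 1 = 117.81 > UCL; sample 6 = 116.82 > UCL.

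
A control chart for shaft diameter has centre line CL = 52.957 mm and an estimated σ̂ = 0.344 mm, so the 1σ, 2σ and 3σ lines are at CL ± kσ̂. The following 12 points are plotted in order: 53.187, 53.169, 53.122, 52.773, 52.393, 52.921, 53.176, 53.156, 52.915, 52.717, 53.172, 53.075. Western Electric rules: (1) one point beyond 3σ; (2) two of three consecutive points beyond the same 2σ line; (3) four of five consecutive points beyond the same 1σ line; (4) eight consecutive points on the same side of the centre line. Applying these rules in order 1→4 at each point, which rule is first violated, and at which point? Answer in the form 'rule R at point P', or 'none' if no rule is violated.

none

Zone of each point (C = within 1σ̂, B = 1σ̂–2σ̂, A = 2σ̂–3σ̂, * = beyond 3σ̂; sign = side of CL): 1:+C, 2:+C, 3:+C, 4:-C, 5:-B, 6:-C, 7:+C, 8:+C, 9:-C, 10:-C, 11:+C, 12:+C
No rule fires across all 12 points.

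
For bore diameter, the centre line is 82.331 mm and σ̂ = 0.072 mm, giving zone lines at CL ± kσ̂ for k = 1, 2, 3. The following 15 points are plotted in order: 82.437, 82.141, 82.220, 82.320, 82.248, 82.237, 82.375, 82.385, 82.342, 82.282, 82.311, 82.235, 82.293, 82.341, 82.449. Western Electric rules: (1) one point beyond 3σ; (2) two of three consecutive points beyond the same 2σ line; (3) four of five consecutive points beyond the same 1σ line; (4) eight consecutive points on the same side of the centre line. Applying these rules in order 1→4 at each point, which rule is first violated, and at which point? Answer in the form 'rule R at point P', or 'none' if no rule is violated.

Zone of each point (C = within 1σ̂, B = 1σ̂–2σ̂, A = 2σ̂–3σ̂, * = beyond 3σ̂; sign = side of CL): 1:+B, 2:-A, 3:-B, 4:-C, 5:-B, 6:-B, 7:+C, 8:+C, 9:+C, 10:-C, 11:-C, 12:-B, 13:-C, 14:+C, 15:+B
Rule 3 (four of five consecutive points beyond the same 1σ limit) is satisfied at point 6.

rule 3 at point 6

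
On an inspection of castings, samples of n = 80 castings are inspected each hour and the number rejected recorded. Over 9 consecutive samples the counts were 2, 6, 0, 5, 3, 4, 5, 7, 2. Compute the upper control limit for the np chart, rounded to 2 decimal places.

9.47

p̄ = Σdᵢ / (k·n) = 34 / (9 × 80) = 0.04722
UCL = np̄ + 3·√(np̄(1−p̄)) = 3.7778 + 3 × √(3.7778×0.95278) = 3.7778 + 3 × 1.8972 = 9.4694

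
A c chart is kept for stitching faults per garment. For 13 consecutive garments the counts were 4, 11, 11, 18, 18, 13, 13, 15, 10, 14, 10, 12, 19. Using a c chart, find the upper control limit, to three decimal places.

c̄ = (4 + 11 + 11 + 18 + 18 + 13 + 13 + 15 + 10 + 14 + 10 + 12 + 19) / 13 = 168 / 13 = 12.9231
UCL = c̄ + 3√c̄ = 12.9231 + 3 × √12.9231 = 12.9231 + 3 × 3.5949 = 23.7077

23.708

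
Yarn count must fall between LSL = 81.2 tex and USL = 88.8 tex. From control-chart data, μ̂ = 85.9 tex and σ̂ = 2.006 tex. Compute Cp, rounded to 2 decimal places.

0.63

Cp = (USL − LSL) / (6σ̂) = (88.8 − 81.2) / (6 × 2.006) = 7.6000 / 12.0360 = 0.6314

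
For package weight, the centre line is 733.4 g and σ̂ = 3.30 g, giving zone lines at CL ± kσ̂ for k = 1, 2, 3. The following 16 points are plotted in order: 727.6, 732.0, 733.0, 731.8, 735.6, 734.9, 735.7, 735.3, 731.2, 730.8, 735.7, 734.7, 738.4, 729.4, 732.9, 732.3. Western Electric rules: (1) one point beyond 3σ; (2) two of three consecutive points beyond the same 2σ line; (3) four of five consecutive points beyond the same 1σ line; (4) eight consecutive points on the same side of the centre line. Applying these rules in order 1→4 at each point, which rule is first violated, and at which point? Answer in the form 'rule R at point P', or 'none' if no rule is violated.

Zone of each point (C = within 1σ̂, B = 1σ̂–2σ̂, A = 2σ̂–3σ̂, * = beyond 3σ̂; sign = side of CL): 1:-B, 2:-C, 3:-C, 4:-C, 5:+C, 6:+C, 7:+C, 8:+C, 9:-C, 10:-C, 11:+C, 12:+C, 13:+B, 14:-B, 15:-C, 16:-C
No rule fires across all 16 points.

none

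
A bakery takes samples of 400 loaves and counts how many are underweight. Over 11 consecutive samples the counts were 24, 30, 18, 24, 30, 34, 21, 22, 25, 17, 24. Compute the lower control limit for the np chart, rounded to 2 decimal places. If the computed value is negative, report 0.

p̄ = Σdᵢ / (k·n) = 269 / (11 × 400) = 0.06114
LCL = np̄ − 3·√(np̄(1−p̄)) = 24.4545 − 3 × 4.7916 = 10.0797

10.08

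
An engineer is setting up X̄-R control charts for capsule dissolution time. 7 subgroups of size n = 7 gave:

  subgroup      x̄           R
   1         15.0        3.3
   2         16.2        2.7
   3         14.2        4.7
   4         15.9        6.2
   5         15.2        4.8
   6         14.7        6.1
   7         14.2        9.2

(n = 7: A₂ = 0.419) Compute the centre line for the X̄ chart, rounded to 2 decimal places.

15.06

X̄̄ = (15.0 + 16.2 + 14.2 + 15.9 + 15.2 + 14.7 + 14.2) / 7 = 105.4000 / 7 = 15.0571
CL = X̄̄ = 15.0571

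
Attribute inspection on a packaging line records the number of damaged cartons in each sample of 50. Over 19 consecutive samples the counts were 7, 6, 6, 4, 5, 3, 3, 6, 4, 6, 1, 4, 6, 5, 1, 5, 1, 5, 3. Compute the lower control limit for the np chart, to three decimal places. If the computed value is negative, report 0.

0.000

p̄ = Σdᵢ / (k·n) = 81 / (19 × 50) = 0.08526
LCL = np̄ − 3·√(np̄(1−p̄)) = 4.2632 − 3 × 1.9748 = -1.6611 → 0 (negative, so LCL = 0)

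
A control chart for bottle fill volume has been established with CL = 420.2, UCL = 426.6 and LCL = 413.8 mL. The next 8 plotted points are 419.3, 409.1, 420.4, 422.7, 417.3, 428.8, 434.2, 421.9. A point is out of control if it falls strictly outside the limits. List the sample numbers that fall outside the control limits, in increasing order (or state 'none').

2, 6, 7

Compare each point to [413.8, 426.6]: sample 2 = 409.1 < LCL; sample 6 = 428.8 > UCL; sample 7 = 434.2 > UCL.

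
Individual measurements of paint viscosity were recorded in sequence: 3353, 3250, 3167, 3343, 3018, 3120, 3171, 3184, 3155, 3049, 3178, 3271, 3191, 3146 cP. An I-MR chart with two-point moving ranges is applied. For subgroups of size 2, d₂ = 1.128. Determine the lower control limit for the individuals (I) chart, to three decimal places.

2912.311

X̄ = (3353 + 3250 + 3167 + 3343 + 3018 + 3120 + 3171 + 3184 + 3155 + 3049 + 3178 + 3271 + 3191 + 3146) / 14 = 3185.4286
Moving ranges: 103, 83, 176, 325, 102, 51, 13, 29, 106, 129, 93, 80, 45; M̄R̄ = 1335.0000 / 13 = 102.6923
LCL = X̄ − 3·M̄R̄/d₂ = 3185.4286 − 3 × 102.6923 / 1.128 = 2912.3107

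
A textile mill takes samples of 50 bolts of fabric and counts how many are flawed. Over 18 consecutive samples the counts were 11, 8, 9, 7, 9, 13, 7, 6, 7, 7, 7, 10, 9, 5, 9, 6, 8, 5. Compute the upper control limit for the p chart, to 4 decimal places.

p̄ = Σdᵢ / (k·n) = 143 / (18 × 50) = 0.15889
UCL = p̄ + 3·√(p̄(1−p̄)/n) = 0.15889 + 3 × √(0.15889×0.84111/50) = 0.15889 + 3 × 0.05170 = 0.31399

0.3140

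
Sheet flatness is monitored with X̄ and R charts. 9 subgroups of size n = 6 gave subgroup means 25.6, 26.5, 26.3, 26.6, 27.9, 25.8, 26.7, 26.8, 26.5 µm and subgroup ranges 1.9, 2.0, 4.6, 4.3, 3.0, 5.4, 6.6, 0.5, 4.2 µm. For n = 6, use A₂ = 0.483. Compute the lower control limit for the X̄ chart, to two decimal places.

X̄̄ = (25.6 + 26.5 + 26.3 + 26.6 + 27.9 + 25.8 + 26.7 + 26.8 + 26.5) / 9 = 238.7000 / 9 = 26.5222
R̄ = (1.9 + 2.0 + 4.6 + 4.3 + 3.0 + 5.4 + 6.6 + 0.5 + 4.2) / 9 = 32.5000 / 9 = 3.6111
LCL = X̄̄ − A₂·R̄ = 26.5222 − 0.483 × 3.6111 = 24.7781

24.78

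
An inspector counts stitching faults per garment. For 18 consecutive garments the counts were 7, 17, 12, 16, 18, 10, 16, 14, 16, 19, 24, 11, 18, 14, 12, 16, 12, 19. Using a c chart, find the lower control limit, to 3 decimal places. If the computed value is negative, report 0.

c̄ = (7 + 17 + 12 + 16 + 18 + 10 + 16 + 14 + 16 + 19 + 24 + 11 + 18 + 14 + 12 + 16 + 12 + 19) / 18 = 271 / 18 = 15.0556
LCL = c̄ − 3√c̄ = 15.0556 − 3 × 3.8801 = 3.4151

3.415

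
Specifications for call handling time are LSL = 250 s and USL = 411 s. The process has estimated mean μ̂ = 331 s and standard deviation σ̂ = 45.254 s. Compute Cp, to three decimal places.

0.593

Cp = (USL − LSL) / (6σ̂) = (411 − 250) / (6 × 45.254) = 161.0000 / 271.5240 = 0.5929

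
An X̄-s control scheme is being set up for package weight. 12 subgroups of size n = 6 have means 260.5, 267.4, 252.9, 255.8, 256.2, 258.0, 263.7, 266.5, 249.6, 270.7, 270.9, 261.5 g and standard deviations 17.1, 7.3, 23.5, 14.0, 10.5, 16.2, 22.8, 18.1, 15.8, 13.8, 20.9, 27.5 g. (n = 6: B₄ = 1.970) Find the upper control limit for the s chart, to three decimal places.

34.065

s̄ = (17.1 + 7.3 + 23.5 + 14.0 + 10.5 + 16.2 + 22.8 + 18.1 + 15.8 + 13.8 + 20.9 + 27.5) / 12 = 17.2917
UCL_s = B₄·s̄ = 1.970 × 17.2917 = 34.0646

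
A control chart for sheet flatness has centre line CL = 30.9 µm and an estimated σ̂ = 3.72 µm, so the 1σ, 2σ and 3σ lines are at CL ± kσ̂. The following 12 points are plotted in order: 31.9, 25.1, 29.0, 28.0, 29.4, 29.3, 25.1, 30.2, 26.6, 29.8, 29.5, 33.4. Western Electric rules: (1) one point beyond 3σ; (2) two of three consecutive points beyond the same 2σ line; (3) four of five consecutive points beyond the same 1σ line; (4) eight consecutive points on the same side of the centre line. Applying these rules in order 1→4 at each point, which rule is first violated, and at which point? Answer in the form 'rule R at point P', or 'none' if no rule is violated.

Zone of each point (C = within 1σ̂, B = 1σ̂–2σ̂, A = 2σ̂–3σ̂, * = beyond 3σ̂; sign = side of CL): 1:+C, 2:-B, 3:-C, 4:-C, 5:-C, 6:-C, 7:-B, 8:-C, 9:-B, 10:-C, 11:-C, 12:+C
Rule 4 (eight consecutive points on the same side of the centre line) is satisfied at point 9.

rule 4 at point 9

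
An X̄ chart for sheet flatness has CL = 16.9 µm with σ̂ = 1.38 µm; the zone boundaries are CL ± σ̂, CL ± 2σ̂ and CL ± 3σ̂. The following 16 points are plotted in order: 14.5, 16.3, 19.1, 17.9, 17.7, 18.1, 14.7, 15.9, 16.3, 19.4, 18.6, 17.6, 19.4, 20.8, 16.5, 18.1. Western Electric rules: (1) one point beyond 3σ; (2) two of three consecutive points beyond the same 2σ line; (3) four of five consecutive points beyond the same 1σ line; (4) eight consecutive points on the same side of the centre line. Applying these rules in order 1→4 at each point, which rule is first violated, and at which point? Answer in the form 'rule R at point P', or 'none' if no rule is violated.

rule 3 at point 14

Zone of each point (C = within 1σ̂, B = 1σ̂–2σ̂, A = 2σ̂–3σ̂, * = beyond 3σ̂; sign = side of CL): 1:-B, 2:-C, 3:+B, 4:+C, 5:+C, 6:+C, 7:-B, 8:-C, 9:-C, 10:+B, 11:+B, 12:+C, 13:+B, 14:+A, 15:-C, 16:+C
Rule 3 (four of five consecutive points beyond the same 1σ limit) is satisfied at point 14.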